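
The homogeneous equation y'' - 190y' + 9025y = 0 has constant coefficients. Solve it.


Characteristic equation: r² - 190r + 9025 = 0, i.e. (r - 95)² = 0.
Repeated root r = 95; include an x factor for the second linearly independent solution.
General solution: y = (C₁ + C₂x)e^(95x).


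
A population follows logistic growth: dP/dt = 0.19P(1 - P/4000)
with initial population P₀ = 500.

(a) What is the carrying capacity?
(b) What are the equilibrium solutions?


Logistic ODE dP/dt = 0.19P(1 - P/4000) has equilibria where dP/dt = 0, i.e. P = 0 or P = 4000.
The coefficient (1 - P/K) = 0 when P = K, identifying K = 4000 as the carrying capacity.
(a) K = 4000; (b) equilibria P = 0 and P = 4000.


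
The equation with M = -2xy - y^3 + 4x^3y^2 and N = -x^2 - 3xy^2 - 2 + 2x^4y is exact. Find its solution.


Check exactness: ∂M/∂y = -2x - 3y^2 + 8x^3y and ∂N/∂x = -2x - 3y^2 + 8x^3y; equal, so the equation is exact.
Integrate M with respect to x (treating y as constant): ∫M dx = -x^2y - xy^3 + x^4y^2 + h(y).
Differentiate w.r.t. y and set equal to N: the x-dependent terms already match, leaving h'(y) = -2. Integrate: h(y) = -2y.
So F(x,y) = -x^2y - xy^3 - 2y + x^4y^2.
General solution: -x^2y - xy^3 - 2y + x^4y^2 = C.


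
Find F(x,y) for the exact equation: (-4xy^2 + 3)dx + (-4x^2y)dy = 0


Check exactness: ∂M/∂y = -8xy and ∂N/∂x = -8xy; equal, so the equation is exact.
Integrate M with respect to x (treating y as constant): ∫M dx = -2x^2y^2 + 3x + h(y).
Differentiate w.r.t. y and set equal to N: all terms match, so h'(y) = 0 and h is a constant absorbed into C.
General solution: -2x^2y^2 + 3x = C.


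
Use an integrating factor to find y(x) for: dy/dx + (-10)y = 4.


P(x) = -10 ⇒ μ = e^(-10x).
(μ y)' = 4e^(-10x) ⇒ μ y = -(2/5)e^(-10x) + C.
Divide by μ: y = -2/5 + Ce^(10x).


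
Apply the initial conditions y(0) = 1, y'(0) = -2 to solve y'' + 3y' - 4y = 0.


Characteristic roots of r² + 3r - 4 = 0 are 1, -4.
General solution y = c₁ e^(x) + c₂ e^(-4x).
Apply y(0) = 1: c₁ + c₂ = 1. Apply y'(0) = -2: 1 c₁ - 4 c₂ = -2.
Solve: c₁ = 2/5, c₂ = 3/5.
Particular solution: y = (2/5)e^(x) + (3/5)e^(-4x).


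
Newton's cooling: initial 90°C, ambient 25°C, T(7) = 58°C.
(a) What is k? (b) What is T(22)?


Newton's law: T(t) = T_a + (T₀ - T_a)e^(-kt).
(a) Use T(7) = 58: (58 - 25)/(90 - 25) = e^(-k·7), so k = -ln(0.508)/7 ≈ 0.0968.
(b) Apply k to t = 22: T(22) = 25 + (65)e^(-2.130) ≈ 32.7°C.


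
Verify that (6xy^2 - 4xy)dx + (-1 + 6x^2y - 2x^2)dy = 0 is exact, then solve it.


Check exactness: ∂M/∂y = 12xy - 4x and ∂N/∂x = 12xy - 4x; equal, so the equation is exact.
Integrate M with respect to x (treating y as constant): ∫M dx = 3x^2y^2 - 2x^2y + h(y).
Differentiate w.r.t. y and set equal to N: the x-dependent terms already match, leaving h'(y) = -1. Integrate: h(y) = -y.
So F(x,y) = -y + 3x^2y^2 - 2x^2y.
General solution: -y + 3x^2y^2 - 2x^2y = C.


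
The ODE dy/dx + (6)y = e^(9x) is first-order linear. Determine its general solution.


P(x) = 6 ⇒ μ = e^(6x).
(μ y)' = e^(15x) ⇒ μ y = e^(15x)/15 + C.
Divide by μ: y = (1/15)e^(9x) + Ce^(-6x).


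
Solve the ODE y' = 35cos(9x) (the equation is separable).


g(y) = 1, so integrate directly: y = ∫ 35cos(9x) dx = (35/9)sin(9x) + C.


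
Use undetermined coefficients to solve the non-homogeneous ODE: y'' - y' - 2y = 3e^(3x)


Characteristic roots of r² - r - 2 = 0 are 2, -1.
y_h = C₁e^(2x) + C₂e^(-x).
Forcing exponent 3 is not a characteristic root; try y_p = Ae^(3x).
Substitute: A·(9 + (-1)·3 + (-2)) = A·4 = 3, so A = 3/4.
General solution: y = C₁e^(2x) + C₂e^(-x) + (3/4)e^(3x).


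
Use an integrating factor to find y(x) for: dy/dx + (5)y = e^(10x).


P(x) = 5 ⇒ μ = e^(5x).
(μ y)' = e^(15x) ⇒ μ y = e^(15x)/15 + C.
Divide by μ: y = (1/15)e^(10x) + Ce^(-5x).


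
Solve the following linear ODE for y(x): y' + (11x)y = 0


P(x) = 11x ⇒ μ = e^((11/2)x²).
Q(x) = 0 so μ y is constant: y = Ce^(-(11/2)x²).


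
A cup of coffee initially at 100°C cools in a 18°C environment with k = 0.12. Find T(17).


Newton's law: dT/dt = -k(T - T_a) has solution T(t) = T_a + (T₀ - T_a)e^(-kt).
Plug in T_a = 18, T₀ = 100, k = 0.12, t = 17: T(17) = 18 + (82)e^(-2.04) ≈ 28.7°C.


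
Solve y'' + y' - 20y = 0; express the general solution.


Characteristic equation: r² + r - 20 = 0.
Factor: (r - 4)(r + 5) = 0 ⇒ r = 4, -5 (distinct real).
General solution: y = C₁e^(4x) + C₂e^(-5x).


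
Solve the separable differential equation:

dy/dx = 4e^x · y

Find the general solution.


Separate variables: dy/y = 4e^x dx.
Integrate: ln|y| = 4e^x + C₀.
Exponentiate: y = Ce^(4e^x).


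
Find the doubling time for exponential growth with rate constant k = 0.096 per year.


Exponential growth: P(t) = P₀ e^(0.096t). Set P(t)/P₀ = 2: e^(0.096t) = 2.
Solve: t = ln(2)/0.096 ≈ 7.22 years.


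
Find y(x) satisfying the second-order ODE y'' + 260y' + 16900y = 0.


Characteristic equation: r² + 260r + 16900 = 0, i.e. (r + 130)² = 0.
Repeated root r = -130; include an x factor for the second linearly independent solution.
General solution: y = (C₁ + C₂x)e^(-130x).


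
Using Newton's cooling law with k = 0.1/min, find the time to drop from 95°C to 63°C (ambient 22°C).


From T(t) = T_a + (T₀ - T_a)e^(-kt), set T(t) = 63:
(63 - 22) / (95 - 22) = e^(-0.1t), so t = -ln(0.562)/0.1 ≈ 5.8 minutes.


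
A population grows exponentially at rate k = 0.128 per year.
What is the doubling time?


Exponential growth: P(t) = P₀ e^(0.128t). Set P(t)/P₀ = 2: e^(0.128t) = 2.
Solve: t = ln(2)/0.128 ≈ 5.42 years.


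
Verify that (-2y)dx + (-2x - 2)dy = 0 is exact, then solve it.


Check exactness: ∂M/∂y = -2 and ∂N/∂x = -2; equal, so the equation is exact.
Integrate M with respect to x (treating y as constant): ∫M dx = -2xy + h(y).
Differentiate w.r.t. y and set equal to N: the x-dependent terms already match, leaving h'(y) = -2. Integrate: h(y) = -2y.
So F(x,y) = -2xy - 2y.
General solution: -2xy - 2y = C.


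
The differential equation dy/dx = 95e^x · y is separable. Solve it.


Separate variables: dy/y = 95e^x dx.
Integrate: ln|y| = 95e^x + C₀.
Exponentiate: y = Ce^(95e^x).


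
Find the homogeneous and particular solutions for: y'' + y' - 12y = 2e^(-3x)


Characteristic roots of r² + r - 12 = 0 are -4, 3.
y_h = C₁e^(-4x) + C₂e^(3x).
Forcing exponent -3 is not a characteristic root; try y_p = Ae^(-3x).
Substitute: A·(9 + (1)·-3 + (-12)) = A·-6 = 2, so A = -1/3.
General solution: y = C₁e^(-4x) + C₂e^(3x) - (1/3)e^(-3x).


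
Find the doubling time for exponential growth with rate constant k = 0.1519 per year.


Exponential growth: P(t) = P₀ e^(0.1519t). Set P(t)/P₀ = 2: e^(0.1519t) = 2.
Solve: t = ln(2)/0.1519 ≈ 4.56 years.


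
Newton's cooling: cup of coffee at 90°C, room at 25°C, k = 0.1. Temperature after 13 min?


Newton's law: dT/dt = -k(T - T_a) has solution T(t) = T_a + (T₀ - T_a)e^(-kt).
Plug in T_a = 25, T₀ = 90, k = 0.1, t = 13: T(13) = 25 + (65)e^(-1.30) ≈ 42.7°C.


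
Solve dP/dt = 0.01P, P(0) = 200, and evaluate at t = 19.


The ODE dP/dt = 0.01P has solution P(t) = P(0)e^(0.01t).
Substitute P(0) = 200 and t = 19: P(19) = 200 e^(0.19) ≈ 242.


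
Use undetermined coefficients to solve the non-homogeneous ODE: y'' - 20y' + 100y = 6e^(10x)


Characteristic polynomial (r - 10)² = 0; repeated root r = 10.
y_h = (C₁ + C₂x)e^(10x). Forcing matches the repeated root (resonance), so try y_p = Ax² e^(10x).
Substitute and solve for A: 2A = 6, so A = 3.
General solution: y = (C₁ + C₂x + 3x²)e^(10x).


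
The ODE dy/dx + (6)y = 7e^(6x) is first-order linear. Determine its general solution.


P(x) = 6 ⇒ μ = e^(6x).
(μ y)' = 7e^(12x) ⇒ μ y = (7/12)e^(12x) + C.
Divide by μ: y = (7/12)e^(6x) + Ce^(-6x).


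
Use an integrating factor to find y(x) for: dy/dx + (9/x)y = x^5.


P(x) = 9/x ⇒ μ = x^9.
(x^9 y)' = x^14 ⇒ x^9 y = x^15/(15) + C.
Solve for y: y = (1/15)x^6 + C/x^9.


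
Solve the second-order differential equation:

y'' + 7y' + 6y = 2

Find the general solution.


Characteristic roots of r² + 7r + 6 = 0 are -1, -6.
y_h = C₁e^(-x) + C₂e^(-6x).
Constant forcing; try y_p = A. Then 6A = 2 ⇒ A = 1/3.
General solution: y = C₁e^(-x) + C₂e^(-6x) + 1/3.


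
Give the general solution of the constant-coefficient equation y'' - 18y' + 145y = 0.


Characteristic equation: r² - 18r + 145 = 0.
Discriminant is negative; roots r = 9 ± 8i (complex conjugate pair).
General solution uses e^(α x)(C₁ cos(β x) + C₂ sin(β x)): y = e^(9x)(C₁cos(8x) + C₂sin(8x)).


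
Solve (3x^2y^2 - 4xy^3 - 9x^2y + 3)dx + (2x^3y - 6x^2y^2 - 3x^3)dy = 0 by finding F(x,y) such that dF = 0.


Check exactness: ∂M/∂y = 6x^2y - 12xy^2 - 9x^2 and ∂N/∂x = 6x^2y - 12xy^2 - 9x^2; equal, so the equation is exact.
Integrate M with respect to x (treating y as constant): ∫M dx = x^3y^2 - 2x^2y^3 - 3x^3y + 3x + h(y).
Differentiate w.r.t. y and set equal to N: all terms match, so h'(y) = 0 and h is a constant absorbed into C.
General solution: x^3y^2 - 2x^2y^3 - 3x^3y + 3x = C.


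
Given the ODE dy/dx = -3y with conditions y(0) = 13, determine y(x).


General solution of y' = -3y is y = Ce^(-3x).
Apply y(0) = 13: C = 13.
Particular solution: y = 13e^(-3x).


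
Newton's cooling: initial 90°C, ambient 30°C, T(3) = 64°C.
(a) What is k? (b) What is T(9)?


Newton's law: T(t) = T_a + (T₀ - T_a)e^(-kt).
(a) Use T(3) = 64: (64 - 30)/(90 - 30) = e^(-k·3), so k = -ln(0.567)/3 ≈ 0.1893.
(b) Apply k to t = 9: T(9) = 30 + (60)e^(-1.704) ≈ 40.9°C.


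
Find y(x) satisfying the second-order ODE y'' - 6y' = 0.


Characteristic equation: r² - 6r = 0.
Factor: (r - 0)(r - 6) = 0 ⇒ r = 0, 6 (distinct real).
General solution: y = C₁ + C₂e^(6x).


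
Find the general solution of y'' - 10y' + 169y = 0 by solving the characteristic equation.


Characteristic equation: r² - 10r + 169 = 0.
Discriminant is negative; roots r = 5 ± 12i (complex conjugate pair).
General solution uses e^(α x)(C₁ cos(β x) + C₂ sin(β x)): y = e^(5x)(C₁cos(12x) + C₂sin(12x)).


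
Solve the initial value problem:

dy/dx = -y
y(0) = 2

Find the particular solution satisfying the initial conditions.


General solution of y' = -y is y = Ce^(-x).
Apply y(0) = 2: C = 2.
Particular solution: y = 2e^(-x).


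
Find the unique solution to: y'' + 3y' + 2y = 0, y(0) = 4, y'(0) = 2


Characteristic roots of r² + 3r + 2 = 0 are -2, -1.
General solution y = c₁ e^(-2x) + c₂ e^(-x).
Apply y(0) = 4: c₁ + c₂ = 4. Apply y'(0) = 2: -2 c₁ - 1 c₂ = 2.
Solve: c₁ = -6, c₂ = 10.
Particular solution: y = -6e^(-2x) + 10e^(-x).


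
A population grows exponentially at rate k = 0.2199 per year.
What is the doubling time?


Exponential growth: P(t) = P₀ e^(0.2199t). Set P(t)/P₀ = 2: e^(0.2199t) = 2.
Solve: t = ln(2)/0.2199 ≈ 3.15 years.


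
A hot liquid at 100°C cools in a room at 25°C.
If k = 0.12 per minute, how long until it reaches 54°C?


From T(t) = T_a + (T₀ - T_a)e^(-kt), set T(t) = 54:
(54 - 25) / (100 - 25) = e^(-0.12t), so t = -ln(0.387)/0.12 ≈ 7.9 minutes.


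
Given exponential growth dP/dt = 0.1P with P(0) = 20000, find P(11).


The ODE dP/dt = 0.1P has solution P(t) = P(0)e^(0.1t).
Substitute P(0) = 20000 and t = 11: P(11) = 20000 e^(1.10) ≈ 60083.


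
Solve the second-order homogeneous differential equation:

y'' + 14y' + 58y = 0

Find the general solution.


Characteristic equation: r² + 14r + 58 = 0.
Discriminant is negative; roots r = -7 ± 3i (complex conjugate pair).
General solution uses e^(α x)(C₁ cos(β x) + C₂ sin(β x)): y = e^(-7x)(C₁cos(3x) + C₂sin(3x)).


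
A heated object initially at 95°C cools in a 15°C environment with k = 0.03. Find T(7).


Newton's law: dT/dt = -k(T - T_a) has solution T(t) = T_a + (T₀ - T_a)e^(-kt).
Plug in T_a = 15, T₀ = 95, k = 0.03, t = 7: T(7) = 15 + (80)e^(-0.21) ≈ 79.8°C.


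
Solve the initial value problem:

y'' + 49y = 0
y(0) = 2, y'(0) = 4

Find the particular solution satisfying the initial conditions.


Characteristic roots of r² + 49 = 0 are ±7i, so y = C₁cos(7x) + C₂sin(7x).
Apply y(0) = 2: C₁ = 2. Differentiate and apply y'(0) = 4: 7·C₂ = 4, so C₂ = 4/7.
Particular solution: y = 2cos(7x) + (4/7)sin(7x).


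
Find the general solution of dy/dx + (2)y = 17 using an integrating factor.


P(x) = 2, Q(x) = 17; integrating factor μ = e^(2x).
(μ y)' = 17e^(2x) ⇒ μ y = (17/2)e^(2x) + C.
Divide by μ: y = 17/2 + Ce^(-2x).


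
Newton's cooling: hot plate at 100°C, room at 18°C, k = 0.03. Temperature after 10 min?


Newton's law: dT/dt = -k(T - T_a) has solution T(t) = T_a + (T₀ - T_a)e^(-kt).
Plug in T_a = 18, T₀ = 100, k = 0.03, t = 10: T(10) = 18 + (82)e^(-0.30) ≈ 78.7°C.


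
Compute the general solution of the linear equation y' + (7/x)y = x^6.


P(x) = 7/x ⇒ μ = x^7.
(x^7 y)' = x^13 ⇒ x^7 y = x^14/(14) + C.
Solve for y: y = (1/14)x^7 + C/x^7.


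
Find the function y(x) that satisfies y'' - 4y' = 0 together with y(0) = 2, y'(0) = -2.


Characteristic roots of r² - 4r = 0 are 4, 0.
General solution y = c₁ e^(4x) + c₂.
Apply y(0) = 2: c₁ + c₂ = 2. Apply y'(0) = -2: 4 c₁ + 0 c₂ = -2.
Solve: c₁ = -1/2, c₂ = 5/2.
Particular solution: y = -(1/2)e^(4x) + 5/2.


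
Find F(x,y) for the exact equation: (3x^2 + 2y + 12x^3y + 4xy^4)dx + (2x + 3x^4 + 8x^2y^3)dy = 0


Check exactness: ∂M/∂y = 2 + 12x^3 + 16xy^3 and ∂N/∂x = 2 + 12x^3 + 16xy^3; equal, so the equation is exact.
Integrate M with respect to x (treating y as constant): ∫M dx = x^3 + 2xy + 3x^4y + 2x^2y^4 + h(y).
Differentiate w.r.t. y and set equal to N: all terms match, so h'(y) = 0 and h is a constant absorbed into C.
General solution: x^3 + 2xy + 3x^4y + 2x^2y^4 = C.


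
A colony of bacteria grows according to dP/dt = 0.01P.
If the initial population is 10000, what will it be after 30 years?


The ODE dP/dt = 0.01P has solution P(t) = P(0)e^(0.01t).
Substitute P(0) = 10000 and t = 30: P(30) = 10000 e^(0.30) ≈ 13499.


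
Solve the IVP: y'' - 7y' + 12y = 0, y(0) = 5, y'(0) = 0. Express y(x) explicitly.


Characteristic roots of r² - 7r + 12 = 0 are 4, 3.
General solution y = c₁ e^(4x) + c₂ e^(3x).
Apply y(0) = 5: c₁ + c₂ = 5. Apply y'(0) = 0: 4 c₁ + 3 c₂ = 0.
Solve: c₁ = -15, c₂ = 20.
Particular solution: y = -15e^(4x) + 20e^(3x).


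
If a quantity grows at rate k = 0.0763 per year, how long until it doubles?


Exponential growth: P(t) = P₀ e^(0.0763t). Set P(t)/P₀ = 2: e^(0.0763t) = 2.
Solve: t = ln(2)/0.0763 ≈ 9.08 years.


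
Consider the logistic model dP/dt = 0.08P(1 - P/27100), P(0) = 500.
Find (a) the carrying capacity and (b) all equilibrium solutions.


Logistic ODE dP/dt = 0.08P(1 - P/27100) has equilibria where dP/dt = 0, i.e. P = 0 or P = 27100.
The coefficient (1 - P/K) = 0 when P = K, identifying K = 27100 as the carrying capacity.
(a) K = 27100; (b) equilibria P = 0 and P = 27100.


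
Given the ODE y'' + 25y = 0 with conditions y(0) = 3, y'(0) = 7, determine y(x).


Characteristic roots of r² + 25 = 0 are ±5i, so y = C₁cos(5x) + C₂sin(5x).
Apply y(0) = 3: C₁ = 3. Differentiate and apply y'(0) = 7: 5·C₂ = 7, so C₂ = 7/5.
Particular solution: y = 3cos(5x) + (7/5)sin(5x).


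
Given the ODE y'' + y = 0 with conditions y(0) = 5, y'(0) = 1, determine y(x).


Characteristic roots of r² + 1 = 0 are ±1i, so y = C₁cos(x) + C₂sin(x).
Apply y(0) = 5: C₁ = 5. Differentiate and apply y'(0) = 1: 1·C₂ = 1, so C₂ = 1.
Particular solution: y = 5cos(x) + sin(x).


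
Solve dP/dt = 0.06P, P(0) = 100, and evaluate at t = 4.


The ODE dP/dt = 0.06P has solution P(t) = P(0)e^(0.06t).
Substitute P(0) = 100 and t = 4: P(4) = 100 e^(0.24) ≈ 127.


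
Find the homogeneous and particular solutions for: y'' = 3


Characteristic polynomial (r - 0)² = 0; repeated root r = 0.
y_h = (C₁ + C₂x). Forcing matches the repeated root (resonance), so try y_p = Ax².
Substitute and solve for A: 2A = 3, so A = 3/2.
General solution: y = C₁ + C₂x + (3/2)x².


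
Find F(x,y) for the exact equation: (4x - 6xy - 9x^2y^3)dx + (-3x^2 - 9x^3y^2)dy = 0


Check exactness: ∂M/∂y = -6x - 27x^2y^2 and ∂N/∂x = -6x - 27x^2y^2; equal, so the equation is exact.
Integrate M with respect to x (treating y as constant): ∫M dx = 2x^2 - 3x^2y - 3x^3y^3 + h(y).
Differentiate w.r.t. y and set equal to N: all terms match, so h'(y) = 0 and h is a constant absorbed into C.
General solution: 2x^2 - 3x^2y - 3x^3y^3 = C.


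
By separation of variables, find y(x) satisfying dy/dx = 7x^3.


Integrate both sides with respect to x: y = ∫ 7x^3 dx = (7/4)x^4 + C.


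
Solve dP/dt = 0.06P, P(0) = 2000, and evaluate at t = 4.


The ODE dP/dt = 0.06P has solution P(t) = P(0)e^(0.06t).
Substitute P(0) = 2000 and t = 4: P(4) = 2000 e^(0.24) ≈ 2542.


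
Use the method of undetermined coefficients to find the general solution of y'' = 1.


Characteristic polynomial (r - 0)² = 0; repeated root r = 0.
y_h = (C₁ + C₂x). Forcing matches the repeated root (resonance), so try y_p = Ax².
Substitute and solve for A: 2A = 1, so A = 1/2.
General solution: y = C₁ + C₂x + (1/2)x².


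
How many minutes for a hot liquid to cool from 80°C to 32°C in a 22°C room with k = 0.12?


From T(t) = T_a + (T₀ - T_a)e^(-kt), set T(t) = 32:
(32 - 22) / (80 - 22) = e^(-0.12t), so t = -ln(0.172)/0.12 ≈ 14.6 minutes.


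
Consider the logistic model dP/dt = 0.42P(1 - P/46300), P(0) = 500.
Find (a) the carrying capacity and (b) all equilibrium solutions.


Logistic ODE dP/dt = 0.42P(1 - P/46300) has equilibria where dP/dt = 0, i.e. P = 0 or P = 46300.
The coefficient (1 - P/K) = 0 when P = K, identifying K = 46300 as the carrying capacity.
(a) K = 46300; (b) equilibria P = 0 and P = 46300.


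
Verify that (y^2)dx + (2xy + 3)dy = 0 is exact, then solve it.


Check exactness: ∂M/∂y = 2y and ∂N/∂x = 2y; equal, so the equation is exact.
Integrate M with respect to x (treating y as constant): ∫M dx = xy^2 + h(y).
Differentiate w.r.t. y and set equal to N: the x-dependent terms already match, leaving h'(y) = 3. Integrate: h(y) = 3y.
So F(x,y) = xy^2 + 3y.
General solution: xy^2 + 3y = C.


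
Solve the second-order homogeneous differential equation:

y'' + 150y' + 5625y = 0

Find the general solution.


Characteristic equation: r² + 150r + 5625 = 0, i.e. (r + 75)² = 0.
Repeated root r = -75; include an x factor for the second linearly independent solution.
General solution: y = (C₁ + C₂x)e^(-75x).


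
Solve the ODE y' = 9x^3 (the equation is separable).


Integrate both sides with respect to x: y = ∫ 9x^3 dx = (9/4)x^4 + C.


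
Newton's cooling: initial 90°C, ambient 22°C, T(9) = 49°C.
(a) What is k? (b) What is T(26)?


Newton's law: T(t) = T_a + (T₀ - T_a)e^(-kt).
(a) Use T(9) = 49: (49 - 22)/(90 - 22) = e^(-k·9), so k = -ln(0.397)/9 ≈ 0.1026.
(b) Apply k to t = 26: T(26) = 22 + (68)e^(-2.668) ≈ 26.7°C.


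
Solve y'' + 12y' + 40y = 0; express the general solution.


Characteristic equation: r² + 12r + 40 = 0.
Discriminant is negative; roots r = -6 ± 2i (complex conjugate pair).
General solution uses e^(α x)(C₁ cos(β x) + C₂ sin(β x)): y = e^(-6x)(C₁cos(2x) + C₂sin(2x)).


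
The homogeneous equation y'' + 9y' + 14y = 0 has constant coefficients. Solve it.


Characteristic equation: r² + 9r + 14 = 0.
Factor: (r + 7)(r + 2) = 0 ⇒ r = -7, -2 (distinct real).
General solution: y = C₁e^(-7x) + C₂e^(-2x).


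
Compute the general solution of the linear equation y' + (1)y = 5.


P(x) = 1, Q(x) = 5; integrating factor μ = e^(x).
(μ y)' = 5e^(x) ⇒ μ y = 5e^(x) + C.
Divide by μ: y = 5 + Ce^(-x).


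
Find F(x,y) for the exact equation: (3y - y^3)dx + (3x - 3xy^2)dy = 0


Check exactness: ∂M/∂y = 3 - 3y^2 and ∂N/∂x = 3 - 3y^2; equal, so the equation is exact.
Integrate M with respect to x (treating y as constant): ∫M dx = 3xy - xy^3 + h(y).
Differentiate w.r.t. y and set equal to N: all terms match, so h'(y) = 0 and h is a constant absorbed into C.
General solution: 3xy - xy^3 = C.


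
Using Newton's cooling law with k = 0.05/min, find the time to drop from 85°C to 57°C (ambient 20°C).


From T(t) = T_a + (T₀ - T_a)e^(-kt), set T(t) = 57:
(57 - 20) / (85 - 20) = e^(-0.05t), so t = -ln(0.569)/0.05 ≈ 11.3 minutes.


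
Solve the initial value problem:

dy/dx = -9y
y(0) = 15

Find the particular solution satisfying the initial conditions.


General solution of y' = -9y is y = Ce^(-9x).
Apply y(0) = 15: C = 15.
Particular solution: y = 15e^(-9x).


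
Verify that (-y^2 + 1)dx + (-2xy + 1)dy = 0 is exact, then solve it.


Check exactness: ∂M/∂y = -2y and ∂N/∂x = -2y; equal, so the equation is exact.
Integrate M with respect to x (treating y as constant): ∫M dx = -xy^2 + x + h(y).
Differentiate w.r.t. y and set equal to N: the x-dependent terms already match, leaving h'(y) = 1. Integrate: h(y) = y.
So F(x,y) = -xy^2 + x + y.
General solution: -xy^2 + x + y = C.


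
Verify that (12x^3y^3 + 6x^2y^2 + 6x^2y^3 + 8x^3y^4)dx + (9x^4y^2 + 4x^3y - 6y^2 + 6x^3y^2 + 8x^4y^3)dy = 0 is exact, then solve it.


Check exactness: ∂M/∂y = 36x^3y^2 + 12x^2y + 18x^2y^2 + 32x^3y^3 and ∂N/∂x = 36x^3y^2 + 12x^2y + 18x^2y^2 + 32x^3y^3; equal, so the equation is exact.
Integrate M with respect to x (treating y as constant): ∫M dx = 3x^4y^3 + 2x^3y^2 + 2x^3y^3 + 2x^4y^4 + h(y).
Differentiate w.r.t. y and set equal to N: the x-dependent terms already match, leaving h'(y) = -6y^2. Integrate: h(y) = -2y^3.
So F(x,y) = 3x^4y^3 + 2x^3y^2 - 2y^3 + 2x^3y^3 + 2x^4y^4.
General solution: 3x^4y^3 + 2x^3y^2 - 2y^3 + 2x^3y^3 + 2x^4y^4 = C.


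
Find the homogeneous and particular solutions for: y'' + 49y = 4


Homogeneous part: r² + 49 = 0 ⇒ r = ±7i, so y_h = C₁cos(7x) + C₂sin(7x).
Try constant y_p = A; plug in: 49A = 4 ⇒ A = 4/49.
General solution: y = C₁cos(7x) + C₂sin(7x) + 4/49.


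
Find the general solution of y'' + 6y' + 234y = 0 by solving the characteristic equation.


Characteristic equation: r² + 6r + 234 = 0.
Discriminant is negative; roots r = -3 ± 15i (complex conjugate pair).
General solution uses e^(α x)(C₁ cos(β x) + C₂ sin(β x)): y = e^(-3x)(C₁cos(15x) + C₂sin(15x)).


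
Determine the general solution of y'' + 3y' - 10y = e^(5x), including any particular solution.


Characteristic roots of r² + 3r - 10 = 0 are -5, 2.
y_h = C₁e^(-5x) + C₂e^(2x).
Forcing exponent 5 is not a characteristic root; try y_p = Ae^(5x).
Substitute: A·(25 + (3)·5 + (-10)) = A·30 = 1, so A = 1/30.
General solution: y = C₁e^(-5x) + C₂e^(2x) + (1/30)e^(5x).


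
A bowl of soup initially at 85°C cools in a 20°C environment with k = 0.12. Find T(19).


Newton's law: dT/dt = -k(T - T_a) has solution T(t) = T_a + (T₀ - T_a)e^(-kt).
Plug in T_a = 20, T₀ = 85, k = 0.12, t = 19: T(19) = 20 + (65)e^(-2.28) ≈ 26.6°C.


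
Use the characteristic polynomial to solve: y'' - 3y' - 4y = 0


Characteristic equation: r² - 3r - 4 = 0.
Factor: (r + 1)(r - 4) = 0 ⇒ r = -1, 4 (distinct real).
General solution: y = C₁e^(-x) + C₂e^(4x).


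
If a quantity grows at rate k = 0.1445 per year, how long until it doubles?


Exponential growth: P(t) = P₀ e^(0.1445t). Set P(t)/P₀ = 2: e^(0.1445t) = 2.
Solve: t = ln(2)/0.1445 ≈ 4.80 years.


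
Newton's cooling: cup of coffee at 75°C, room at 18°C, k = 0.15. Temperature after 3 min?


Newton's law: dT/dt = -k(T - T_a) has solution T(t) = T_a + (T₀ - T_a)e^(-kt).
Plug in T_a = 18, T₀ = 75, k = 0.15, t = 3: T(3) = 18 + (57)e^(-0.45) ≈ 54.3°C.


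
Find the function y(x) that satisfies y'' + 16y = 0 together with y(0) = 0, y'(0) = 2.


Characteristic roots of r² + 16 = 0 are ±4i, so y = C₁cos(4x) + C₂sin(4x).
Apply y(0) = 0: C₁ = 0. Differentiate and apply y'(0) = 2: 4·C₂ = 2, so C₂ = 1/2.
Particular solution: y = (1/2)sin(4x).


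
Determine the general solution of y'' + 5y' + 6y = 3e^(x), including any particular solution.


Characteristic roots of r² + 5r + 6 = 0 are -3, -2.
y_h = C₁e^(-3x) + C₂e^(-2x).
Forcing exponent 1 is not a characteristic root; try y_p = Ae^(x).
Substitute: A·(1 + (5)·1 + (6)) = A·12 = 3, so A = 1/4.
General solution: y = C₁e^(-3x) + C₂e^(-2x) + (1/4)e^(x).


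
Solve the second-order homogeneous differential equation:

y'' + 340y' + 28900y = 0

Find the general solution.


Characteristic equation: r² + 340r + 28900 = 0, i.e. (r + 170)² = 0.
Repeated root r = -170; include an x factor for the second linearly independent solution.
General solution: y = (C₁ + C₂x)e^(-170x).


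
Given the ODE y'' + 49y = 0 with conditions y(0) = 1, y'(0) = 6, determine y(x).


Characteristic roots of r² + 49 = 0 are ±7i, so y = C₁cos(7x) + C₂sin(7x).
Apply y(0) = 1: C₁ = 1. Differentiate and apply y'(0) = 6: 7·C₂ = 6, so C₂ = 6/7.
Particular solution: y = cos(7x) + (6/7)sin(7x).


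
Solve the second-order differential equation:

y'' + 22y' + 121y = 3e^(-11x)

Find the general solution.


Characteristic polynomial (r + 11)² = 0; repeated root r = -11.
y_h = (C₁ + C₂x)e^(-11x). Forcing matches the repeated root (resonance), so try y_p = Ax² e^(-11x).
Substitute and solve for A: 2A = 3, so A = 3/2.
General solution: y = (C₁ + C₂x + (3/2)x²)e^(-11x).


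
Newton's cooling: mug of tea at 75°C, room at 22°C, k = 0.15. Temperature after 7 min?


Newton's law: dT/dt = -k(T - T_a) has solution T(t) = T_a + (T₀ - T_a)e^(-kt).
Plug in T_a = 22, T₀ = 75, k = 0.15, t = 7: T(7) = 22 + (53)e^(-1.05) ≈ 40.5°C.


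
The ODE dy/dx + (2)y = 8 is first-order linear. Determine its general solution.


P(x) = 2, Q(x) = 8; integrating factor μ = e^(2x).
(μ y)' = 8e^(2x) ⇒ μ y = 4e^(2x) + C.
Divide by μ: y = 4 + Ce^(-2x).


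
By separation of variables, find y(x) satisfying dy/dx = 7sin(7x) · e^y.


Separate: e^(-y) dy = 7sin(7x) dx.
Integrate: -e^(-y) = -cos(7x) + C₀.
Rearrange: e^(-y) = cos(7x) + C.


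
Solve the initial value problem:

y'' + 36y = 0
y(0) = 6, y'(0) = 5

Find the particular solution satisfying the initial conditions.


Characteristic roots of r² + 36 = 0 are ±6i, so y = C₁cos(6x) + C₂sin(6x).
Apply y(0) = 6: C₁ = 6. Differentiate and apply y'(0) = 5: 6·C₂ = 5, so C₂ = 5/6.
Particular solution: y = 6cos(6x) + (5/6)sin(6x).


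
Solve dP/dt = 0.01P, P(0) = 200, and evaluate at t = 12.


The ODE dP/dt = 0.01P has solution P(t) = P(0)e^(0.01t).
Substitute P(0) = 200 and t = 12: P(12) = 200 e^(0.12) ≈ 225.


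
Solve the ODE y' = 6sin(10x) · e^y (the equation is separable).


Separate: e^(-y) dy = 6sin(10x) dx.
Integrate: -e^(-y) = -(3/5)cos(10x) + C₀.
Rearrange: e^(-y) = (3/5)cos(10x) + C.


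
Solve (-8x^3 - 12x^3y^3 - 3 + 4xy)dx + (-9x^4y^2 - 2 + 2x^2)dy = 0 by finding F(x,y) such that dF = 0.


Check exactness: ∂M/∂y = -36x^3y^2 + 4x and ∂N/∂x = -36x^3y^2 + 4x; equal, so the equation is exact.
Integrate M with respect to x (treating y as constant): ∫M dx = -2x^4 - 3x^4y^3 - 3x + 2x^2y + h(y).
Differentiate w.r.t. y and set equal to N: the x-dependent terms already match, leaving h'(y) = -2. Integrate: h(y) = -2y.
So F(x,y) = -2x^4 - 3x^4y^3 - 3x - 2y + 2x^2y.
General solution: -2x^4 - 3x^4y^3 - 3x - 2y + 2x^2y = C.


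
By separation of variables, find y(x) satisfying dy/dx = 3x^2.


Integrate both sides with respect to x: y = ∫ 3x^2 dx = x^3 + C.


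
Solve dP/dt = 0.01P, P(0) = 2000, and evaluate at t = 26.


The ODE dP/dt = 0.01P has solution P(t) = P(0)e^(0.01t).
Substitute P(0) = 2000 and t = 26: P(26) = 2000 e^(0.26) ≈ 2594.


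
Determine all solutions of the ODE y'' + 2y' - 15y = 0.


Characteristic equation: r² + 2r - 15 = 0.
Factor: (r + 5)(r - 3) = 0 ⇒ r = -5, 3 (distinct real).
General solution: y = C₁e^(-5x) + C₂e^(3x).


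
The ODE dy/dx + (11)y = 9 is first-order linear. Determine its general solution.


P(x) = 11, Q(x) = 9; integrating factor μ = e^(11x).
(μ y)' = 9e^(11x) ⇒ μ y = (9/11)e^(11x) + C.
Divide by μ: y = 9/11 + Ce^(-11x).


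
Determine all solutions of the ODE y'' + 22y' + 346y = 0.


Characteristic equation: r² + 22r + 346 = 0.
Discriminant is negative; roots r = -11 ± 15i (complex conjugate pair).
General solution uses e^(α x)(C₁ cos(β x) + C₂ sin(β x)): y = e^(-11x)(C₁cos(15x) + C₂sin(15x)).


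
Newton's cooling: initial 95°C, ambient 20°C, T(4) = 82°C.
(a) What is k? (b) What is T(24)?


Newton's law: T(t) = T_a + (T₀ - T_a)e^(-kt).
(a) Use T(4) = 82: (82 - 20)/(95 - 20) = e^(-k·4), so k = -ln(0.827)/4 ≈ 0.0476.
(b) Apply k to t = 24: T(24) = 20 + (75)e^(-1.142) ≈ 43.9°C.


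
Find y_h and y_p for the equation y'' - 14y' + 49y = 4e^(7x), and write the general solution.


Characteristic polynomial (r - 7)² = 0; repeated root r = 7.
y_h = (C₁ + C₂x)e^(7x). Forcing matches the repeated root (resonance), so try y_p = Ax² e^(7x).
Substitute and solve for A: 2A = 4, so A = 2.
General solution: y = (C₁ + C₂x + 2x²)e^(7x).


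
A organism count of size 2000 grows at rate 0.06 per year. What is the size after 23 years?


The ODE dP/dt = 0.06P has solution P(t) = P(0)e^(0.06t).
Substitute P(0) = 2000 and t = 23: P(23) = 2000 e^(1.38) ≈ 7950.


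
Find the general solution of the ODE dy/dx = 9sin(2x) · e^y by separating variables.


Separate: e^(-y) dy = 9sin(2x) dx.
Integrate: -e^(-y) = -(9/2)cos(2x) + C₀.
Rearrange: e^(-y) = (9/2)cos(2x) + C.


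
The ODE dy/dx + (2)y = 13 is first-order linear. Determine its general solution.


P(x) = 2, Q(x) = 13; integrating factor μ = e^(2x).
(μ y)' = 13e^(2x) ⇒ μ y = (13/2)e^(2x) + C.
Divide by μ: y = 13/2 + Ce^(-2x).


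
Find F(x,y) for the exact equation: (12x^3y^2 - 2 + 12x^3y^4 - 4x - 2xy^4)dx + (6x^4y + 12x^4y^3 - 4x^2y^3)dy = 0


Check exactness: ∂M/∂y = 24x^3y + 48x^3y^3 - 8xy^3 and ∂N/∂x = 24x^3y + 48x^3y^3 - 8xy^3; equal, so the equation is exact.
Integrate M with respect to x (treating y as constant): ∫M dx = 3x^4y^2 - 2x + 3x^4y^4 - 2x^2 - x^2y^4 + h(y).
Differentiate w.r.t. y and set equal to N: all terms match, so h'(y) = 0 and h is a constant absorbed into C.
General solution: 3x^4y^2 - 2x + 3x^4y^4 - 2x^2 - x^2y^4 = C.


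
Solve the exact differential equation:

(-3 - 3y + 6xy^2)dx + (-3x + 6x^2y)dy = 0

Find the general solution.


Check exactness: ∂M/∂y = -3 + 12xy and ∂N/∂x = -3 + 12xy; equal, so the equation is exact.
Integrate M with respect to x (treating y as constant): ∫M dx = -3x - 3xy + 3x^2y^2 + h(y).
Differentiate w.r.t. y and set equal to N: all terms match, so h'(y) = 0 and h is a constant absorbed into C.
General solution: -3x - 3xy + 3x^2y^2 = C.


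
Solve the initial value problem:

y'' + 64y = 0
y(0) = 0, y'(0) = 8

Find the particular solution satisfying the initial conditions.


Characteristic roots of r² + 64 = 0 are ±8i, so y = C₁cos(8x) + C₂sin(8x).
Apply y(0) = 0: C₁ = 0. Differentiate and apply y'(0) = 8: 8·C₂ = 8, so C₂ = 1.
Particular solution: y = sin(8x).


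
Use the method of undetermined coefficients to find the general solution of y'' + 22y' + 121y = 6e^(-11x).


Characteristic polynomial (r + 11)² = 0; repeated root r = -11.
y_h = (C₁ + C₂x)e^(-11x). Forcing matches the repeated root (resonance), so try y_p = Ax² e^(-11x).
Substitute and solve for A: 2A = 6, so A = 3.
General solution: y = (C₁ + C₂x + 3x²)e^(-11x).


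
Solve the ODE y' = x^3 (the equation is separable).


Integrate both sides with respect to x: y = ∫ x^3 dx = (1/4)x^4 + C.


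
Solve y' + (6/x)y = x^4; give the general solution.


P(x) = 6/x ⇒ μ = x^6.
(x^6 y)' = x^10 ⇒ x^6 y = x^11/(11) + C.
Solve for y: y = (1/11)x^5 + C/x^6.


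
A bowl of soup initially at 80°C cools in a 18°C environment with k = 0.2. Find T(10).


Newton's law: dT/dt = -k(T - T_a) has solution T(t) = T_a + (T₀ - T_a)e^(-kt).
Plug in T_a = 18, T₀ = 80, k = 0.2, t = 10: T(10) = 18 + (62)e^(-2.00) ≈ 26.4°C.


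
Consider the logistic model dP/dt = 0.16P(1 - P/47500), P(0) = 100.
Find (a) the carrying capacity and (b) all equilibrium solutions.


Logistic ODE dP/dt = 0.16P(1 - P/47500) has equilibria where dP/dt = 0, i.e. P = 0 or P = 47500.
The coefficient (1 - P/K) = 0 when P = K, identifying K = 47500 as the carrying capacity.
(a) K = 47500; (b) equilibria P = 0 and P = 47500.


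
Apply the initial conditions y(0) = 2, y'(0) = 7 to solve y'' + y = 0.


Characteristic roots of r² + 1 = 0 are ±1i, so y = C₁cos(x) + C₂sin(x).
Apply y(0) = 2: C₁ = 2. Differentiate and apply y'(0) = 7: 1·C₂ = 7, so C₂ = 7.
Particular solution: y = 2cos(x) + 7sin(x).


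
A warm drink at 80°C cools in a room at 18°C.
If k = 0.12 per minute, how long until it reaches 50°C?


From T(t) = T_a + (T₀ - T_a)e^(-kt), set T(t) = 50:
(50 - 18) / (80 - 18) = e^(-0.12t), so t = -ln(0.516)/0.12 ≈ 5.5 minutes.


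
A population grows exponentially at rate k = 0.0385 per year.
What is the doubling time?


Exponential growth: P(t) = P₀ e^(0.0385t). Set P(t)/P₀ = 2: e^(0.0385t) = 2.
Solve: t = ln(2)/0.0385 ≈ 18.00 years.


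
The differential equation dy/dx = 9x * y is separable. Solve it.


Separate variables: dy/y = 9x dx.
Integrate: ln|y| = (9/2)x^2 + C₀.
Exponentiate: y = Ce^((9/2)x^2).


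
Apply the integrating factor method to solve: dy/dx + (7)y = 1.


P(x) = 7, Q(x) = 1; integrating factor μ = e^(7x).
(μ y)' = e^(7x) ⇒ μ y = (1/7)e^(7x) + C.
Divide by μ: y = 1/7 + Ce^(-7x).


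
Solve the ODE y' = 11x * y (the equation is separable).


Separate variables: dy/y = 11x dx.
Integrate: ln|y| = (11/2)x^2 + C₀.
Exponentiate: y = Ce^((11/2)x^2).


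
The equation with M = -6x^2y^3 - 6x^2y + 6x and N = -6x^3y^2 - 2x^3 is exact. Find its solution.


Check exactness: ∂M/∂y = -18x^2y^2 - 6x^2 and ∂N/∂x = -18x^2y^2 - 6x^2; equal, so the equation is exact.
Integrate M with respect to x (treating y as constant): ∫M dx = -2x^3y^3 - 2x^3y + 3x^2 + h(y).
Differentiate w.r.t. y and set equal to N: all terms match, so h'(y) = 0 and h is a constant absorbed into C.
General solution: -2x^3y^3 - 2x^3y + 3x^2 = C.


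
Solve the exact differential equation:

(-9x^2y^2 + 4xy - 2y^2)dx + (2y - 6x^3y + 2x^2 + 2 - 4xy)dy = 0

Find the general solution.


Check exactness: ∂M/∂y = -18x^2y + 4x - 4y and ∂N/∂x = -18x^2y + 4x - 4y; equal, so the equation is exact.
Integrate M with respect to x (treating y as constant): ∫M dx = -3x^3y^2 + 2x^2y - 2xy^2 + h(y).
Differentiate w.r.t. y and set equal to N: the x-dependent terms already match, leaving h'(y) = 2y + 2. Integrate: h(y) = y^2 + 2y.
So F(x,y) = y^2 - 3x^3y^2 + 2x^2y + 2y - 2xy^2.
General solution: y^2 - 3x^3y^2 + 2x^2y + 2y - 2xy^2 = C.


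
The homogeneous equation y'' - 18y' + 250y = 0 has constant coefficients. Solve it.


Characteristic equation: r² - 18r + 250 = 0.
Discriminant is negative; roots r = 9 ± 13i (complex conjugate pair).
General solution uses e^(α x)(C₁ cos(β x) + C₂ sin(β x)): y = e^(9x)(C₁cos(13x) + C₂sin(13x)).


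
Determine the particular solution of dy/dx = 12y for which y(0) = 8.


General solution of y' = 12y is y = Ce^(12x).
Apply y(0) = 8: C = 8.
Particular solution: y = 8e^(12x).


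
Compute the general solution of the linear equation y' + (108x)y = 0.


P(x) = 108x ⇒ μ = e^(54x²).
Q(x) = 0 so μ y is constant: y = Ce^(-54x²).


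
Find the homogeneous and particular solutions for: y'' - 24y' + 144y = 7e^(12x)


Characteristic polynomial (r - 12)² = 0; repeated root r = 12.
y_h = (C₁ + C₂x)e^(12x). Forcing matches the repeated root (resonance), so try y_p = Ax² e^(12x).
Substitute and solve for A: 2A = 7, so A = 7/2.
General solution: y = (C₁ + C₂x + (7/2)x²)e^(12x).


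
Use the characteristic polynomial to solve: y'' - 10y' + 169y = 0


Characteristic equation: r² - 10r + 169 = 0.
Discriminant is negative; roots r = 5 ± 12i (complex conjugate pair).
General solution uses e^(α x)(C₁ cos(β x) + C₂ sin(β x)): y = e^(5x)(C₁cos(12x) + C₂sin(12x)).


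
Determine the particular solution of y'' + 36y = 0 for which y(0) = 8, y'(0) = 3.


Characteristic roots of r² + 36 = 0 are ±6i, so y = C₁cos(6x) + C₂sin(6x).
Apply y(0) = 8: C₁ = 8. Differentiate and apply y'(0) = 3: 6·C₂ = 3, so C₂ = 1/2.
Particular solution: y = 8cos(6x) + (1/2)sin(6x).


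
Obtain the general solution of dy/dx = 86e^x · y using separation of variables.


Separate variables: dy/y = 86e^x dx.
Integrate: ln|y| = 86e^x + C₀.
Exponentiate: y = Ce^(86e^x).


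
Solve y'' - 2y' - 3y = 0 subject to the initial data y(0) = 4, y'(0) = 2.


Characteristic roots of r² - 2r - 3 = 0 are -1, 3.
General solution y = c₁ e^(-x) + c₂ e^(3x).
Apply y(0) = 4: c₁ + c₂ = 4. Apply y'(0) = 2: -1 c₁ + 3 c₂ = 2.
Solve: c₁ = 5/2, c₂ = 3/2.
Particular solution: y = (5/2)e^(-x) + (3/2)e^(3x).


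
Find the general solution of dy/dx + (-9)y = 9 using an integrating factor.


P(x) = -9 ⇒ μ = e^(-9x).
(μ y)' = 9e^(-9x) ⇒ μ y = -e^(-9x) + C.
Divide by μ: y = -1 + Ce^(9x).


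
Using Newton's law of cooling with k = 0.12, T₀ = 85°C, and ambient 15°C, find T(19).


Newton's law: dT/dt = -k(T - T_a) has solution T(t) = T_a + (T₀ - T_a)e^(-kt).
Plug in T_a = 15, T₀ = 85, k = 0.12, t = 19: T(19) = 15 + (70)e^(-2.28) ≈ 22.2°C.


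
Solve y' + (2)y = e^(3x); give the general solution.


P(x) = 2 ⇒ μ = e^(2x).
(μ y)' = e^(5x) ⇒ μ y = e^(5x)/5 + C.
Divide by μ: y = (1/5)e^(3x) + Ce^(-2x).


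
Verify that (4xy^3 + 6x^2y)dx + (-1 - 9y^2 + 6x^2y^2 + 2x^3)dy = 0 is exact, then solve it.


Check exactness: ∂M/∂y = 12xy^2 + 6x^2 and ∂N/∂x = 12xy^2 + 6x^2; equal, so the equation is exact.
Integrate M with respect to x (treating y as constant): ∫M dx = 2x^2y^3 + 2x^3y + h(y).
Differentiate w.r.t. y and set equal to N: the x-dependent terms already match, leaving h'(y) = -1 - 9y^2. Integrate: h(y) = -y - 3y^3.
So F(x,y) = -y - 3y^3 + 2x^2y^3 + 2x^3y.
General solution: -y - 3y^3 + 2x^2y^3 + 2x^3y = C.


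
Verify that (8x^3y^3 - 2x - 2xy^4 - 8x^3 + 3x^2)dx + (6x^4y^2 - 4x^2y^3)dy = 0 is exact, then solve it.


Check exactness: ∂M/∂y = 24x^3y^2 - 8xy^3 and ∂N/∂x = 24x^3y^2 - 8xy^3; equal, so the equation is exact.
Integrate M with respect to x (treating y as constant): ∫M dx = 2x^4y^3 - x^2 - x^2y^4 - 2x^4 + x^3 + h(y).
Differentiate w.r.t. y and set equal to N: all terms match, so h'(y) = 0 and h is a constant absorbed into C.
General solution: 2x^4y^3 - x^2 - x^2y^4 - 2x^4 + x^3 = C.


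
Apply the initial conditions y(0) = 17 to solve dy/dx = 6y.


General solution of y' = 6y is y = Ce^(6x).
Apply y(0) = 17: C = 17.
Particular solution: y = 17e^(6x).


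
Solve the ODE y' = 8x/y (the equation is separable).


Separate variables: y dy = 8x dx.
Integrate both sides: y²/2 = 4x^2 + C₀.
Multiply by 2: y² = 8x^2 + C.


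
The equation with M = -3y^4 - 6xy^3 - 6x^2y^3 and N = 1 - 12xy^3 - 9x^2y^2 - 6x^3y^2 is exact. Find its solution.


Check exactness: ∂M/∂y = -12y^3 - 18xy^2 - 18x^2y^2 and ∂N/∂x = -12y^3 - 18xy^2 - 18x^2y^2; equal, so the equation is exact.
Integrate M with respect to x (treating y as constant): ∫M dx = -3xy^4 - 3x^2y^3 - 2x^3y^3 + h(y).
Differentiate w.r.t. y and set equal to N: the x-dependent terms already match, leaving h'(y) = 1. Integrate: h(y) = y.
So F(x,y) = y - 3xy^4 - 3x^2y^3 - 2x^3y^3.
General solution: y - 3xy^4 - 3x^2y^3 - 2x^3y^3 = C.
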